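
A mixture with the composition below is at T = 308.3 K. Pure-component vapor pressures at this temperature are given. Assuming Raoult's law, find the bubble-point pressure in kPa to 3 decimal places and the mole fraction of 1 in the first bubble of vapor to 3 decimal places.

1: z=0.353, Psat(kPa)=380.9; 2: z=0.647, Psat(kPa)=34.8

At the bubble point ψ → 0, so ΣzᵢKᵢ = 1 with Kᵢ = Pᵢˢᵃᵗ/P ⇒ P = ΣzᵢPᵢˢᵃᵗ.
P = 0.353·380.9 + 0.647·34.8 = 156.973 kPa
yᵢ = zᵢPᵢˢᵃᵗ/P ⇒ y_1 = 0.353·380.9/156.973 = 0.857

Pbub = 156.973 kPa, y_1 = 0.857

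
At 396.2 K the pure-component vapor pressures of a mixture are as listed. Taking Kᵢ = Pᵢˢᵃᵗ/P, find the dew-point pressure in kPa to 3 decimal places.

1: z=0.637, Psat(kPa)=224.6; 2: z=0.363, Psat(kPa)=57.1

Pdew = 108.773 kPa

At the dew point ψ → 1, so Σzᵢ/Kᵢ = 1 with Kᵢ = Pᵢˢᵃᵗ/P ⇒ 1/P = Σzᵢ/Pᵢˢᵃᵗ.
1/P = 0.637/224.6 + 0.363/57.1 = 0.009193 ⇒ P = 108.773 kPa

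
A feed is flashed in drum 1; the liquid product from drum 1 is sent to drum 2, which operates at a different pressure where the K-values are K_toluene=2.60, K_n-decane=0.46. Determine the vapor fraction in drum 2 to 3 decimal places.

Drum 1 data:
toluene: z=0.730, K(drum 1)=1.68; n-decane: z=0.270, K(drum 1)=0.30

V/F (drum 2) = 0.631

Drum 1:
Binary case is linear: z₁(K₁−1)(1+ψ₁(K₂−1)) + z₂(K₂−1)(1+ψ₁(K₁−1)) = 0
⇒ ψ₁ = [z₁(K₁−1)+z₂(K₂−1)] / [−(K₁−1)(K₂−1)] = 0.3074/0.4760 = 0.646
Drum-1 compositions:
  toluene: x = 0.507, y = 0.852
  n-decane: x = 0.493, y = 0.148
Drum-2 feed = drum-1 liquid: z₂ = (0.5072, 0.4928).
Drum 2:
Let ψ₂ = V/F and solve Σ zᵢ(Kᵢ−1)/(1+ψ₂(Kᵢ−1)) = 0.
g(0) = ΣzᵢKᵢ − 1 = 0.546 and g(1) = 1 − Σzᵢ/Kᵢ = -0.266, so a root lies in (0, 1).
Binary case is linear: z₁(K₁−1)(1+ψ₂(K₂−1)) + z₂(K₂−1)(1+ψ₂(K₁−1)) = 0
⇒ ψ₂ = [z₁(K₁−1)+z₂(K₂−1)] / [−(K₁−1)(K₂−1)] = 0.5455/0.8640 = 0.631
  toluene: x = 0.252, y = 0.656
  n-decane: x = 0.748, y = 0.344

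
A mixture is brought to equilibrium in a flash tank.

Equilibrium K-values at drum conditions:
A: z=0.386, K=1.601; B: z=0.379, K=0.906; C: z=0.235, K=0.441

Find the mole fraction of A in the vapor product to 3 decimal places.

y_A = 0.521

Newton iteration, β⁰ = 0.32:
  β = 0.320: g = -0.0021, g' = -0.211 → β = 0.310
Converged at β = 0.310.
Compositions from xᵢ = zᵢ/(1+β(Kᵢ−1)), yᵢ = Kᵢxᵢ:
  A: x = 0.325, y = 0.521
  B: x = 0.390, y = 0.354
  C: x = 0.284, y = 0.125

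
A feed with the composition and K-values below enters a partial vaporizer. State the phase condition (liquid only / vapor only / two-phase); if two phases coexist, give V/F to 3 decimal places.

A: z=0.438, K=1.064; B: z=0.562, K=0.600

liquid only

ΣzᵢKᵢ = 0.803; Σzᵢ/Kᵢ = 1.348.
Since ΣzᵢKᵢ < 1 the mixture is below its bubble point — single liquid phase.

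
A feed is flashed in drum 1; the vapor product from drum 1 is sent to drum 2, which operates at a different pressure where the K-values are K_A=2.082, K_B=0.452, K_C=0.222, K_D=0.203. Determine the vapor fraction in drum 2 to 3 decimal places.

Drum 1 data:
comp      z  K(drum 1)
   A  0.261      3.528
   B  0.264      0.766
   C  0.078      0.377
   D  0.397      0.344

V/F (drum 2) = 0.502

Drum 1:
Let ψ₁ = V/F and solve Σ zᵢ(Kᵢ−1)/(1+ψ₁(Kᵢ−1)) = 0.
Feasibility: ΣzᵢKᵢ = 1.289, Σzᵢ/Kᵢ = 1.780 — both > 1, two phases present.
Iterate (Newton) starting at ψ₁ = 0.5:
  ψ₁ = 0.500: g = -0.2367, g' = -0.786 → ψ₁ = 0.199
  ψ₁ = 0.199: g = 0.0192, g' = -1.020 → ψ₁ = 0.218
Converged at ψ₁ = 0.218.
Drum-1 compositions:
  A: x = 0.168, y = 0.593
  B: x = 0.278, y = 0.213
  C: x = 0.090, y = 0.034
  D: x = 0.463, y = 0.159
Drum-2 feed = drum-1 vapor: z₂ = (0.5935, 0.2131, 0.0340, 0.1594).
Drum 2:
Newton–Raphson from ψ₂ = 0.5:
  ψ₂ = 0.500: g = 0.0013, g' = -0.749 → ψ₂ = 0.502
Converged at ψ₂ = 0.502.
  A: x = 0.385, y = 0.801
  B: x = 0.294, y = 0.133
  C: x = 0.056, y = 0.012
  D: x = 0.266, y = 0.054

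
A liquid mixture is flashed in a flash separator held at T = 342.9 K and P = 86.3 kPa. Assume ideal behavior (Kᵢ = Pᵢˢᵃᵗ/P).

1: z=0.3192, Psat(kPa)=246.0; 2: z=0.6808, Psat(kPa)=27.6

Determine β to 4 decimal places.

Raoult's law: Kᵢ = Pᵢˢᵃᵗ/P = Pᵢˢᵃᵗ/86.3.
  K_1 = 246.0/86.3 = 2.850521, K_2 = 27.6/86.3 = 0.319815
Let β = V/F and solve Σ zᵢ(Kᵢ−1)/(1+β(Kᵢ−1)) = 0.
g(0) = ΣzᵢKᵢ − 1 = 0.1276 and g(1) = 1 − Σzᵢ/Kᵢ = -1.2407, so a root lies in (0, 1).
Newton iteration, β⁰ = 0.5:
  β = 0.5000: g = -0.39491, g' = -1.0182 → β = 0.1121
  β = 0.1121: g = -0.01213, g' = -1.1188 → β = 0.1013
  β = 0.1013: g = 0.00011, g' = -1.1385 → β = 0.1014
Converged at β = 0.1014.

β = 0.1014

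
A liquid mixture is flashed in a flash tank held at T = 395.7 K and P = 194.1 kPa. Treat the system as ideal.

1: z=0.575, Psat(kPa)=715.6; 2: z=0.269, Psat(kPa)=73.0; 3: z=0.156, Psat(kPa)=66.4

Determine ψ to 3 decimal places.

Raoult's law: Kᵢ = Pᵢˢᵃᵗ/P = Pᵢˢᵃᵗ/194.1.
  K_1 = 715.6/194.1 = 3.68676, K_2 = 73.0/194.1 = 0.37609, K_3 = 66.4/194.1 = 0.34209
Let ψ = V/F and solve Σ zᵢ(Kᵢ−1)/(1+ψ(Kᵢ−1)) = 0.
Feasibility: ΣzᵢKᵢ = 2.274, Σzᵢ/Kᵢ = 1.327 — both > 1, two phases present.
Iterate (Newton) starting at ψ = 0.5:
  ψ = 0.500: g = 0.2624, g' = -1.127 → ψ = 0.733
  ψ = 0.733: g = 0.0130, g' = -1.078 → ψ = 0.745
Converged at ψ = 0.745.

ψ = 0.745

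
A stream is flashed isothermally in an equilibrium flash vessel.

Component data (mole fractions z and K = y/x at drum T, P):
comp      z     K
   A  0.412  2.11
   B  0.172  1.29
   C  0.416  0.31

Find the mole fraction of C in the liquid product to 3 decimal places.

Material balance + equilibrium reduce to Σ zᵢ(Kᵢ−1)/(1+V/F(Kᵢ−1)) = 0.
g(0) = ΣzᵢKᵢ − 1 = 0.220 and g(1) = 1 − Σzᵢ/Kᵢ = -0.671, so a root lies in (0, 1).
Newton–Raphson from V/F = 0.54:
  V/F = 0.540: g = -0.1284, g' = -0.712 → V/F = 0.360
  V/F = 0.360: g = -0.0098, g' = -0.622 → V/F = 0.344
Converged at V/F = 0.344.
Compositions from xᵢ = zᵢ/(1+V/F(Kᵢ−1)), yᵢ = Kᵢxᵢ:
  A: x = 0.298, y = 0.629
  B: x = 0.156, y = 0.202
  C: x = 0.545, y = 0.169

x_C = 0.545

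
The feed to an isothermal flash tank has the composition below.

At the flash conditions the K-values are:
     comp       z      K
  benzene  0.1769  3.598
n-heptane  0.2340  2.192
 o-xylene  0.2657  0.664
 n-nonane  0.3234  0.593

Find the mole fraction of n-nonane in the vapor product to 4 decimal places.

y_n-nonane = 0.2737

Let β = V/F and solve Σ zᵢ(Kᵢ−1)/(1+β(Kᵢ−1)) = 0.
g(0) = ΣzᵢKᵢ − 1 = 0.5176 and g(1) = 1 − Σzᵢ/Kᵢ = -0.1014, so a root lies in (0, 1).
Iterate (Newton) starting at β = 0.46:
  β = 0.4600: g = 0.12198, g' = -0.5096 → β = 0.6994
  β = 0.6994: g = 0.01456, g' = -0.4053 → β = 0.7353
  β = 0.7353: g = 0.00015, g' = -0.3974 → β = 0.7357
Converged at β = 0.7357.
Compositions from xᵢ = zᵢ/(1+β(Kᵢ−1)), yᵢ = Kᵢxᵢ:
  benzene: x = 0.0608, y = 0.2186
  n-heptane: x = 0.1247, y = 0.2733
  o-xylene: x = 0.3529, y = 0.2344
  n-nonane: x = 0.4616, y = 0.2737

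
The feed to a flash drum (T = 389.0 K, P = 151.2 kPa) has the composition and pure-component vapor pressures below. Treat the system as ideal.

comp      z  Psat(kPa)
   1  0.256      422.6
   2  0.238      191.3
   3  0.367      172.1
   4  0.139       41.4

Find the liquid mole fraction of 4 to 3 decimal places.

x_4 = 0.379

Raoult's law: Kᵢ = Pᵢˢᵃᵗ/P = Pᵢˢᵃᵗ/151.2.
  K_1 = 422.6/151.2 = 2.79497, K_2 = 191.3/151.2 = 1.26521, K_3 = 172.1/151.2 = 1.13823, K_4 = 41.4/151.2 = 0.27381
Newton–Raphson from ψ = 0.5:
  ψ = 0.500: g = 0.1869, g' = -0.429 → ψ = 0.936
  ψ = 0.936: g = -0.0479, g' = -0.844 → ψ = 0.879
  ψ = 0.879: g = -0.0043, g' = -0.701 → ψ = 0.873
Converged at ψ = 0.873.
Compositions from xᵢ = zᵢ/(1+ψ(Kᵢ−1)), yᵢ = Kᵢxᵢ:
  1: x = 0.100, y = 0.279
  2: x = 0.193, y = 0.245
  3: x = 0.327, y = 0.373
  4: x = 0.379, y = 0.104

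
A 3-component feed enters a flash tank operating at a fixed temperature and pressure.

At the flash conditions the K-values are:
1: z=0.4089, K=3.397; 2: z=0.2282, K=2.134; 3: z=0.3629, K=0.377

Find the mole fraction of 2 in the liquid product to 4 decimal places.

x_2 = 0.1181

Material balance + equilibrium reduce to Σ zᵢ(Kᵢ−1)/(1+V/F(Kᵢ−1)) = 0.
Feasibility: ΣzᵢKᵢ = 2.0128, Σzᵢ/Kᵢ = 1.1899 — both > 1, two phases present.
Newton–Raphson from V/F = 0.5:
  V/F = 0.5000: g = 0.28259, g' = -0.9027 → V/F = 0.8130
  V/F = 0.8130: g = 0.00887, g' = -0.9280 → V/F = 0.8226
  V/F = 0.8226: g = -0.00004, g' = -0.9372 → V/F = 0.8225
Converged at V/F = 0.8225.
Compositions from xᵢ = zᵢ/(1+V/F(Kᵢ−1)), yᵢ = Kᵢxᵢ:
  1: x = 0.1376, y = 0.4674
  2: x = 0.1181, y = 0.2520
  3: x = 0.7443, y = 0.2806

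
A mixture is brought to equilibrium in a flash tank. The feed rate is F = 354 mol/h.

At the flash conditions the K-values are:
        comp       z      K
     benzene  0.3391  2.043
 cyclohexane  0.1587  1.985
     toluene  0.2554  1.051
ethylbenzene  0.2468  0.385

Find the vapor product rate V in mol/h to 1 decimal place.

V = 279.1 mol/h

Rachford–Rice: g(β) = Σ zᵢ(Kᵢ−1)/(1+β(Kᵢ−1)) = 0.
g(0) = ΣzᵢKᵢ − 1 = 0.3712 and g(1) = 1 − Σzᵢ/Kᵢ = -0.1300, so a root lies in (0, 1).
Iterate (Newton) starting at β = 0.7:
  β = 0.7000: g = 0.04301, g' = -0.4656 → β = 0.7924
  β = 0.7924: g = -0.00209, g' = -0.5149 → β = 0.7883
Converged at β = 0.7883.
Then V = β·F = 0.7883·354 = 279.1 mol/h and L = F − V = 74.9 mol/h.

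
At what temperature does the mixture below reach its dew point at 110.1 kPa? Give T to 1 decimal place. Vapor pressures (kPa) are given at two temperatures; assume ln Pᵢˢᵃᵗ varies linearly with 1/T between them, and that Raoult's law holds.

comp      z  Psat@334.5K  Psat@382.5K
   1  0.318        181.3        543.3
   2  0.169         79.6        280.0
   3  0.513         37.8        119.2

T = 360.0 K

Dew-point temperature: Σzᵢ·P/Pᵢˢᵃᵗ(T) = 1. Interpolate ln Pᵢˢᵃᵗ = aᵢ + bᵢ/T.
  T = 334.5 K: ΣzᵢP/Pᵢˢᵃᵗ = 1.9211
  T = 382.5 K: ΣzᵢP/Pᵢˢᵃᵗ = 0.6047
  T = 358.5 K: ΣzᵢP/Pᵢˢᵃᵗ = 1.0367
  T = 370.5 K: ΣzᵢP/Pᵢˢᵃᵗ = 0.7849
  T = 364.5 K: ΣzᵢP/Pᵢˢᵃᵗ = 0.9000
  T = 361.5 K: ΣzᵢP/Pᵢˢᵃᵗ = 0.9654
  T = 360.0 K: ΣzᵢP/Pᵢˢᵃᵗ = 1.0003
Interpolating between 360.0 K and 361.5 K gives T ≈ 360.0 K.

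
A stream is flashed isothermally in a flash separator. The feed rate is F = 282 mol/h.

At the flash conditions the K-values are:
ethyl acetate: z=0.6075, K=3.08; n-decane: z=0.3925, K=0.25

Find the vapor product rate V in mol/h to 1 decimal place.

V = 175.2 mol/h

Material balance + equilibrium reduce to Σ zᵢ(Kᵢ−1)/(1+ψ(Kᵢ−1)) = 0.
g(0) = ΣzᵢKᵢ − 1 = 0.9692 and g(1) = 1 − Σzᵢ/Kᵢ = -0.7672, so a root lies in (0, 1).
Iterate (Newton) starting at ψ = 0.51:
  ψ = 0.5100: g = 0.13644, g' = -1.1979 → ψ = 0.6239
  ψ = 0.6239: g = -0.00332, g' = -1.2777 → ψ = 0.6213
Converged at ψ = 0.6213.
Then V = ψ·F = 0.6213·282 = 175.2 mol/h and L = F − V = 106.8 mol/h.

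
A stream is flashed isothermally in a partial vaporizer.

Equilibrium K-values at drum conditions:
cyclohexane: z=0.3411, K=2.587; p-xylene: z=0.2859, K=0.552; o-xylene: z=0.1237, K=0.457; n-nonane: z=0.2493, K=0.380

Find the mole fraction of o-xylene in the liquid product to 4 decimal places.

Material balance + equilibrium reduce to Σ zᵢ(Kᵢ−1)/(1+ψ(Kᵢ−1)) = 0.
Feasibility: ΣzᵢKᵢ = 1.1915, Σzᵢ/Kᵢ = 1.5765 — both > 1, two phases present.
Iterate (Newton) starting at ψ = 0.42:
  ψ = 0.4200: g = -0.12895, g' = -0.6328 → ψ = 0.2162
  ψ = 0.2162: g = 0.00661, g' = -0.7212 → ψ = 0.2254
Converged at ψ = 0.2254.
Compositions from xᵢ = zᵢ/(1+ψ(Kᵢ−1)), yᵢ = Kᵢxᵢ:
  cyclohexane: x = 0.2512, y = 0.6499
  p-xylene: x = 0.3180, y = 0.1755
  o-xylene: x = 0.1410, y = 0.0644
  n-nonane: x = 0.2898, y = 0.1101

x_o-xylene = 0.1410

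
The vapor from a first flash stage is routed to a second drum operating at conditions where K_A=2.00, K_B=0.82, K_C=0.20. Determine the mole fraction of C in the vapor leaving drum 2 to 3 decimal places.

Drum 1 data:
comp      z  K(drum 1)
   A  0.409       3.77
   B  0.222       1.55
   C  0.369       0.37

Drum 1:
Let ψ₁ = V/F and solve Σ zᵢ(Kᵢ−1)/(1+ψ₁(Kᵢ−1)) = 0.
Feasibility: ΣzᵢKᵢ = 2.023, Σzᵢ/Kᵢ = 1.249 — both > 1, two phases present.
Newton iteration, ψ₁⁰ = 0.62:
  ψ₁ = 0.620: g = 0.1265, g' = -0.857 → ψ₁ = 0.768
  ψ₁ = 0.768: g = -0.0020, g' = -0.904 → ψ₁ = 0.765
Converged at ψ₁ = 0.765.
Drum-1 compositions:
  A: x = 0.131, y = 0.494
  B: x = 0.156, y = 0.242
  C: x = 0.713, y = 0.264
Drum-2 feed = drum-1 vapor: z₂ = (0.4941, 0.2422, 0.2637).
Drum 2:
Rachford–Rice: g(ψ₂) = Σ zᵢ(Kᵢ−1)/(1+ψ₂(Kᵢ−1)) = 0.
Feasibility: ΣzᵢKᵢ = 1.240, Σzᵢ/Kᵢ = 1.861 — both > 1, two phases present.
Newton iteration, ψ₂⁰ = 0.45:
  ψ₂ = 0.450: g = -0.0363, g' = -0.656 → ψ₂ = 0.395
  ψ₂ = 0.395: g = -0.0010, g' = -0.624 → ψ₂ = 0.393
Converged at ψ₂ = 0.393.
  A: x = 0.355, y = 0.709
  B: x = 0.261, y = 0.214
  C: x = 0.385, y = 0.077

y_C (drum 2) = 0.077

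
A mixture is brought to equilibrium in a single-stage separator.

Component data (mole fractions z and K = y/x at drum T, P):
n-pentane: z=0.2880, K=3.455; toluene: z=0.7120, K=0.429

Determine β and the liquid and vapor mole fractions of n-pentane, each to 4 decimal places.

Let β = V/F and solve Σ zᵢ(Kᵢ−1)/(1+β(Kᵢ−1)) = 0.
Feasibility: ΣzᵢKᵢ = 1.3005, Σzᵢ/Kᵢ = 1.7430 — both > 1, two phases present.
Iterate (Newton) starting at β = 0.5:
  β = 0.5000: g = -0.25159, g' = -0.8046 → β = 0.1873
  β = 0.1873: g = 0.02910, g' = -1.1056 → β = 0.2136
  β = 0.2136: g = 0.00078, g' = -1.0481 → β = 0.2144
Converged at β = 0.2144.
Compositions from xᵢ = zᵢ/(1+β(Kᵢ−1)), yᵢ = Kᵢxᵢ:
  n-pentane: x = 0.1887, y = 0.6520
  toluene: x = 0.8113, y = 0.3480

β = 0.2144, x_n-pentane = 0.1887, y_n-pentane = 0.6520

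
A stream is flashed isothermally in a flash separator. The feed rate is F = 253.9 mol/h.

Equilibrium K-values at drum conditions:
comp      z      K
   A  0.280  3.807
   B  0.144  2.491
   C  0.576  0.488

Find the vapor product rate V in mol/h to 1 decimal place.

V = 145.4 mol/h

Newton iteration, V/F⁰ = 0.5:
  V/F = 0.500: g = 0.0536, g' = -0.760 → V/F = 0.571
  V/F = 0.571: g = 0.0015, g' = -0.721 → V/F = 0.573
Converged at V/F = 0.573.
Then V = V/F·F = 0.5727·253.9 = 145.4 mol/h and L = F − V = 108.5 mol/h.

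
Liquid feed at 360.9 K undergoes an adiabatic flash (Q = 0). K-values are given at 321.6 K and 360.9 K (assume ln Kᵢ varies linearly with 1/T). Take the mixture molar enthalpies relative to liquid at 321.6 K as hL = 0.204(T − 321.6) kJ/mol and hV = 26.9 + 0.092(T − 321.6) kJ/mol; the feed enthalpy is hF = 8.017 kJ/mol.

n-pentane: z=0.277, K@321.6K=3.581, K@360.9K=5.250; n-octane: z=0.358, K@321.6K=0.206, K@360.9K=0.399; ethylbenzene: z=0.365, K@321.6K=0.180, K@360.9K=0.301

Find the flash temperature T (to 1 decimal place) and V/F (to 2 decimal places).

T = 341.2 K, V/F = 0.16

Adiabatic flash: solve Rachford–Rice at each trial T, then check hF = ψ·hV(T) + (1−ψ)·hL(T).
  T = 321.6 K: K = (3.581, 0.206, 0.180), RR gives ψ = 0.063, H_out = 1.696 kJ/mol
  T = 360.9 K: K = (5.250, 0.399, 0.301), RR gives ψ = 0.255, H_out = 13.760 kJ/mol
  T = 341.2 K: K = (4.382, 0.292, 0.236), RR gives ψ = 0.162, H_out = 8.010 kJ/mol
  T = 351.0 K: K = (4.806, 0.343, 0.267), RR gives ψ = 0.208, H_out = 10.912 kJ/mol
  T = 346.1 K: K = (4.592, 0.317, 0.251), RR gives ψ = 0.185, H_out = 9.474 kJ/mol
  T = 343.6 K: K = (4.484, 0.304, 0.244), RR gives ψ = 0.174, H_out = 8.731 kJ/mol
Linear interpolation between T = 341.2 (H_out = 8.010) and T = 343.6 (H_out = 8.731) on hF = 8.017 gives T ≈ 341.2 K, at which ψ = 0.16.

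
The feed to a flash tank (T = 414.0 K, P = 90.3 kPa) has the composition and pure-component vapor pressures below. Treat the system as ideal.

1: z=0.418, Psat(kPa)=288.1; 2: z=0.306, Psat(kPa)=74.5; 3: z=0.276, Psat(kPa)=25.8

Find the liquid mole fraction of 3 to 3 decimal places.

x_3 = 0.476

Raoult's law: Kᵢ = Pᵢˢᵃᵗ/P = Pᵢˢᵃᵗ/90.3.
  K_1 = 288.1/90.3 = 3.19048, K_2 = 74.5/90.3 = 0.82503, K_3 = 25.8/90.3 = 0.28571
Material balance + equilibrium reduce to Σ zᵢ(Kᵢ−1)/(1+ψ(Kᵢ−1)) = 0.
g(0) = ΣzᵢKᵢ − 1 = 0.665 and g(1) = 1 − Σzᵢ/Kᵢ = -0.468, so a root lies in (0, 1).
Newton–Raphson from ψ = 0.5:
  ψ = 0.500: g = 0.0717, g' = -0.809 → ψ = 0.589
Converged at ψ = 0.589.
Compositions from xᵢ = zᵢ/(1+ψ(Kᵢ−1)), yᵢ = Kᵢxᵢ:
  1: x = 0.183, y = 0.582
  2: x = 0.341, y = 0.281
  3: x = 0.476, y = 0.136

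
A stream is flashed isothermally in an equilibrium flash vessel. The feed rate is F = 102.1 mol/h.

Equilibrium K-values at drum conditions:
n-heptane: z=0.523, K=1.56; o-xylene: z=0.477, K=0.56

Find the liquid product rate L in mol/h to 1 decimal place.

L = 67.7 mol/h

Rachford–Rice: g(V/F) = Σ zᵢ(Kᵢ−1)/(1+V/F(Kᵢ−1)) = 0.
g(0) = ΣzᵢKᵢ − 1 = 0.083 and g(1) = 1 − Σzᵢ/Kᵢ = -0.187, so a root lies in (0, 1).
Binary case is linear: z₁(K₁−1)(1+V/F(K₂−1)) + z₂(K₂−1)(1+V/F(K₁−1)) = 0
⇒ V/F = [z₁(K₁−1)+z₂(K₂−1)] / [−(K₁−1)(K₂−1)] = 0.0830/0.2464 = 0.337
Then V = V/F·F = 0.3369·102.1 = 34.4 mol/h and L = F − V = 67.7 mol/h.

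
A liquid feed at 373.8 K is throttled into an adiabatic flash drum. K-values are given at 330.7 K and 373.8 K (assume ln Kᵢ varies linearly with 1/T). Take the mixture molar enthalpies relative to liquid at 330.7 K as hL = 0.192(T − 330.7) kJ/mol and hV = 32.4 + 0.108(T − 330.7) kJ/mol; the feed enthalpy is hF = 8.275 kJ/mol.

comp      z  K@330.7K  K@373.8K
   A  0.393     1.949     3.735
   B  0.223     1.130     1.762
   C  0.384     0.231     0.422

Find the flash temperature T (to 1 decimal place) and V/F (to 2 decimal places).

T = 333.1 K, V/F = 0.24

Adiabatic flash: solve Rachford–Rice at each trial T, then check hF = ψ·hV(T) + (1−ψ)·hL(T).
  T = 330.7 K: K = (1.949, 1.130, 0.231), RR gives ψ = 0.187, H_out = 6.068 kJ/mol
  T = 373.8 K: K = (3.735, 1.762, 0.422), RR gives ψ = 0.838, H_out = 32.384 kJ/mol
  T = 352.2 K: K = (2.750, 1.430, 0.318), RR gives ψ = 0.561, H_out = 21.287 kJ/mol
  T = 341.4 K: K = (2.326, 1.275, 0.272), RR gives ψ = 0.402, H_out = 14.718 kJ/mol
  T = 336.0 K: K = (2.130, 1.201, 0.251), RR gives ψ = 0.304, H_out = 10.747 kJ/mol
  T = 333.4 K: K = (2.040, 1.166, 0.241), RR gives ψ = 0.250, H_out = 8.572 kJ/mol
  T = 332.0 K: K = (1.993, 1.147, 0.236), RR gives ψ = 0.219, H_out = 7.308 kJ/mol
Linear interpolation between T = 332.0 (H_out = 7.308) and T = 333.4 (H_out = 8.572) on hF = 8.275 gives T ≈ 333.1 K, at which ψ = 0.24.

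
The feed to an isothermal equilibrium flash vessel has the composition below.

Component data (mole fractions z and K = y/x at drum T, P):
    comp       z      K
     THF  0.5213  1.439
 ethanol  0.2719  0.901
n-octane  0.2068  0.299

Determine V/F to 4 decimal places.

V/F = 0.2621

Rachford–Rice: g(V/F) = Σ zᵢ(Kᵢ−1)/(1+V/F(Kᵢ−1)) = 0.
Feasibility: ΣzᵢKᵢ = 1.0570, Σzᵢ/Kᵢ = 1.3557 — both > 1, two phases present.
Newton–Raphson from V/F = 0.5:
  V/F = 0.5000: g = -0.06386, g' = -0.3114 → V/F = 0.2949
  V/F = 0.2949: g = -0.00786, g' = -0.2431 → V/F = 0.2626
  V/F = 0.2626: g = -0.00011, g' = -0.2362 → V/F = 0.2621
Converged at V/F = 0.2621.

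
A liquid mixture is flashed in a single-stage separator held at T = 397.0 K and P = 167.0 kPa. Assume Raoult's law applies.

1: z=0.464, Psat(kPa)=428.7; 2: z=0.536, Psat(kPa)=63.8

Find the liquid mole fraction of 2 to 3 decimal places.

Raoult's law: Kᵢ = Pᵢˢᵃᵗ/P = Pᵢˢᵃᵗ/167.0.
  K_1 = 428.7/167.0 = 2.56707, K_2 = 63.8/167.0 = 0.38204
Rachford–Rice: g(V/F) = Σ zᵢ(Kᵢ−1)/(1+V/F(Kᵢ−1)) = 0.
Check two-phase: ΣzᵢKᵢ = 1.396 > 1 and Σzᵢ/Kᵢ = 1.584 > 1, so g(0) = 0.396 > 0 and g(1) = -0.584 < 0.
Binary case is linear: z₁(K₁−1)(1+V/F(K₂−1)) + z₂(K₂−1)(1+V/F(K₁−1)) = 0
⇒ V/F = [z₁(K₁−1)+z₂(K₂−1)] / [−(K₁−1)(K₂−1)] = 0.3959/0.9684 = 0.409
Compositions from xᵢ = zᵢ/(1+V/F(Kᵢ−1)), yᵢ = Kᵢxᵢ:
  1: x = 0.283, y = 0.726
  2: x = 0.717, y = 0.274

x_2 = 0.717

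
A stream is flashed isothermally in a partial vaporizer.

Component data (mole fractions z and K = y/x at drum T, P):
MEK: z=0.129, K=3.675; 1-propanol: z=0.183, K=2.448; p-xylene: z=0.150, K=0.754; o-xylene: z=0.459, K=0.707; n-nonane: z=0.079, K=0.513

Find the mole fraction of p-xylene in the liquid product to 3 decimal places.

x_p-xylene = 0.178

Rachford–Rice: g(β) = Σ zᵢ(Kᵢ−1)/(1+β(Kᵢ−1)) = 0.
Feasibility: ΣzᵢKᵢ = 1.400, Σzᵢ/Kᵢ = 1.112 — both > 1, two phases present.
Newton–Raphson from β = 0.41:
  β = 0.410: g = 0.0889, g' = -0.452 → β = 0.606
  β = 0.606: g = 0.0112, g' = -0.352 → β = 0.638
  β = 0.638: g = 0.0002, g' = -0.341 → β = 0.639
Converged at β = 0.639.
Compositions from xᵢ = zᵢ/(1+β(Kᵢ−1)), yᵢ = Kᵢxᵢ:
  MEK: x = 0.048, y = 0.175
  1-propanol: x = 0.095, y = 0.233
  p-xylene: x = 0.178, y = 0.134
  o-xylene: x = 0.565, y = 0.399
  n-nonane: x = 0.115, y = 0.059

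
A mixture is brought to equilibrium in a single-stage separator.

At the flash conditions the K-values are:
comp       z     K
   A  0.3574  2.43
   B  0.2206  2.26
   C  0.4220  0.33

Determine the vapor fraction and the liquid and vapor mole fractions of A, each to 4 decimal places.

Let ψ = V/F and solve Σ zᵢ(Kᵢ−1)/(1+ψ(Kᵢ−1)) = 0.
Check two-phase: ΣzᵢKᵢ = 1.5063 > 1 and Σzᵢ/Kᵢ = 1.5235 > 1, so g(0) = 0.5063 > 0 and g(1) = -0.5235 < 0.
Newton–Raphson from ψ = 0.43:
  ψ = 0.4300: g = 0.09960, g' = -0.8014 → ψ = 0.5543
  ψ = 0.5543: g = -0.00101, g' = -0.8282 → ψ = 0.5531
Converged at ψ = 0.5531.
Compositions from xᵢ = zᵢ/(1+ψ(Kᵢ−1)), yᵢ = Kᵢxᵢ:
  A: x = 0.1996, y = 0.4849
  B: x = 0.1300, y = 0.2938
  C: x = 0.6704, y = 0.2212

ψ = 0.5531, x_A = 0.1996, y_A = 0.4849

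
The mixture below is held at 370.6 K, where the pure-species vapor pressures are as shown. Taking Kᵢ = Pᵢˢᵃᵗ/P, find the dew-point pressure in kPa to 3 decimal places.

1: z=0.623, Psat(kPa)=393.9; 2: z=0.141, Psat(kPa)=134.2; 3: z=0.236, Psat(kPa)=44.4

Pdew = 125.824 kPa

At the dew point ψ → 1, so Σzᵢ/Kᵢ = 1 with Kᵢ = Pᵢˢᵃᵗ/P ⇒ 1/P = Σzᵢ/Pᵢˢᵃᵗ.
1/P = 0.623/393.9 + 0.141/134.2 + 0.236/44.4 = 0.007948 ⇒ P = 125.824 kPa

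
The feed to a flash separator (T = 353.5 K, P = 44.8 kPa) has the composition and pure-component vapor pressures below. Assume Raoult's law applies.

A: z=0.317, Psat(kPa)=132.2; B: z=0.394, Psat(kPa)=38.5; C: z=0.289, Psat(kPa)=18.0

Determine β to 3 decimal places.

β = 0.513

Raoult's law: Kᵢ = Pᵢˢᵃᵗ/P = Pᵢˢᵃᵗ/44.8.
  K_A = 132.2/44.8 = 2.95089, K_B = 38.5/44.8 = 0.85938, K_C = 18.0/44.8 = 0.40179
Newton–Raphson from β = 0.65:
  β = 0.650: g = -0.0712, g' = -0.521 → β = 0.513
Converged at β = 0.513.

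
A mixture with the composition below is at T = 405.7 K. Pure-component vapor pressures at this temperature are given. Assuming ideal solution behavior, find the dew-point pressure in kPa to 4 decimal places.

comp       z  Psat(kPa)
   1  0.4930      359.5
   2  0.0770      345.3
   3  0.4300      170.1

Pdew = 242.5849 kPa

At the dew point ψ → 1, so Σzᵢ/Kᵢ = 1 with Kᵢ = Pᵢˢᵃᵗ/P ⇒ 1/P = Σzᵢ/Pᵢˢᵃᵗ.
1/P = 0.4930/359.5 + 0.0770/345.3 + 0.4300/170.1 = 0.0041223 ⇒ P = 242.5849 kPa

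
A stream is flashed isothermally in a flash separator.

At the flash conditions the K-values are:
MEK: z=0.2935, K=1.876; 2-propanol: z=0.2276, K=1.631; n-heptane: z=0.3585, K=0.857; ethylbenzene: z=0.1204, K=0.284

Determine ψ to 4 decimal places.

ψ = 0.7710

Material balance + equilibrium reduce to Σ zᵢ(Kᵢ−1)/(1+ψ(Kᵢ−1)) = 0.
Check two-phase: ΣzᵢKᵢ = 1.2632 > 1 and Σzᵢ/Kᵢ = 1.1383 > 1, so g(0) = 0.2632 > 0 and g(1) = -0.1383 < 0.
Newton–Raphson from ψ = 0.6:
  ψ = 0.6000: g = 0.06549, g' = -0.3429 → ψ = 0.7910
  ψ = 0.7910: g = -0.00892, g' = -0.4564 → ψ = 0.7714
  ψ = 0.7714: g = -0.00018, g' = -0.4385 → ψ = 0.7710
Converged at ψ = 0.7710.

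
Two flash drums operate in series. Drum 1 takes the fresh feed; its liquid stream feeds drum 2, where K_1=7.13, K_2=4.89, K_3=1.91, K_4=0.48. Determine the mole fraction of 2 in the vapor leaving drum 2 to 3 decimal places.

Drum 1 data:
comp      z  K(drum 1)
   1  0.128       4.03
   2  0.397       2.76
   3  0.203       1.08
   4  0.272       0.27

Drum 1:
Let ψ₁ = V/F and solve Σ zᵢ(Kᵢ−1)/(1+ψ₁(Kᵢ−1)) = 0.
g(0) = ΣzᵢKᵢ − 1 = 0.904 and g(1) = 1 − Σzᵢ/Kᵢ = -0.371, so a root lies in (0, 1).
Newton–Raphson from ψ₁ = 0.68:
  ψ₁ = 0.680: g = 0.0659, g' = -0.953 → ψ₁ = 0.749
  ψ₁ = 0.749: g = -0.0029, g' = -1.046 → ψ₁ = 0.746
Converged at ψ₁ = 0.746.
Drum-1 compositions:
  1: x = 0.039, y = 0.158
  2: x = 0.172, y = 0.474
  3: x = 0.192, y = 0.207
  4: x = 0.598, y = 0.161
Drum-2 feed = drum-1 liquid: z₂ = (0.0392, 0.1716, 0.1916, 0.5976).
Drum 2:
Material balance + equilibrium reduce to Σ zᵢ(Kᵢ−1)/(1+ψ₂(Kᵢ−1)) = 0.
Feasibility: ΣzᵢKᵢ = 1.772, Σzᵢ/Kᵢ = 1.386 — both > 1, two phases present.
Iterate (Newton) starting at ψ₂ = 0.5:
  ψ₂ = 0.500: g = -0.0143, g' = -0.759 → ψ₂ = 0.481
Converged at ψ₂ = 0.481.
  1: x = 0.010, y = 0.071
  2: x = 0.060, y = 0.292
  3: x = 0.133, y = 0.254
  4: x = 0.797, y = 0.383

y_2 (drum 2) = 0.292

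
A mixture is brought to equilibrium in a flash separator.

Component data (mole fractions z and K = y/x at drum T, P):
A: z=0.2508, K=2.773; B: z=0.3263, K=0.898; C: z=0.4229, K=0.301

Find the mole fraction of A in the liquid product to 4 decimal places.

x_A = 0.2029

Let ψ = V/F and solve Σ zᵢ(Kᵢ−1)/(1+ψ(Kᵢ−1)) = 0.
Check two-phase: ΣzᵢKᵢ = 1.1158 > 1 and Σzᵢ/Kᵢ = 1.8588 > 1, so g(0) = 0.1158 > 0 and g(1) = -0.8588 < 0.
Iterate (Newton) starting at ψ = 0.5:
  ψ = 0.5000: g = -0.25379, g' = -0.7136 → ψ = 0.1444
  ψ = 0.1444: g = -0.00851, g' = -0.7589 → ψ = 0.1331
  ψ = 0.1331: g = 0.00007, g' = -0.7707 → ψ = 0.1332
Converged at ψ = 0.1332.
Compositions from xᵢ = zᵢ/(1+ψ(Kᵢ−1)), yᵢ = Kᵢxᵢ:
  A: x = 0.2029, y = 0.5626
  B: x = 0.3308, y = 0.2971
  C: x = 0.4663, y = 0.1404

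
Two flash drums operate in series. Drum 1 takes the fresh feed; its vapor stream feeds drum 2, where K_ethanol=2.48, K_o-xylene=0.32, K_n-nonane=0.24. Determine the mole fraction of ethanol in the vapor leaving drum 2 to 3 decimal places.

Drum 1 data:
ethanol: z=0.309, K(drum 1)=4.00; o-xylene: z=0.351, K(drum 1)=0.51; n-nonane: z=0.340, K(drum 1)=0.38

Drum 1:
Rachford–Rice: g(ψ₁) = Σ zᵢ(Kᵢ−1)/(1+ψ₁(Kᵢ−1)) = 0.
g(0) = ΣzᵢKᵢ − 1 = 0.544 and g(1) = 1 − Σzᵢ/Kᵢ = -0.660, so a root lies in (0, 1).
Iterate (Newton) starting at ψ₁ = 0.43:
  ψ₁ = 0.430: g = -0.1005, g' = -0.909 → ψ₁ = 0.319
  ψ₁ = 0.319: g = 0.0067, g' = -1.047 → ψ₁ = 0.326
Converged at ψ₁ = 0.326.
Drum-1 compositions:
  ethanol: x = 0.156, y = 0.625
  o-xylene: x = 0.418, y = 0.213
  n-nonane: x = 0.426, y = 0.162
Drum-2 feed = drum-1 vapor: z₂ = (0.6251, 0.2130, 0.1619).
Drum 2:
Material balance + equilibrium reduce to Σ zᵢ(Kᵢ−1)/(1+ψ₂(Kᵢ−1)) = 0.
g(0) = ΣzᵢKᵢ − 1 = 0.657 and g(1) = 1 − Σzᵢ/Kᵢ = -0.592, so a root lies in (0, 1).
Newton–Raphson from ψ₂ = 0.63:
  ψ₂ = 0.630: g = -0.0107, g' = -1.012 → ψ₂ = 0.619
Converged at ψ₂ = 0.619.
  ethanol: x = 0.326, y = 0.809
  o-xylene: x = 0.368, y = 0.118
  n-nonane: x = 0.306, y = 0.073

y_ethanol (drum 2) = 0.809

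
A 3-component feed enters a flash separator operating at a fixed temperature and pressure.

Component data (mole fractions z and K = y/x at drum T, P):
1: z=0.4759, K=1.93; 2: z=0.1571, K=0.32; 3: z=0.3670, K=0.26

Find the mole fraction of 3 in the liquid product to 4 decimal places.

x_3 = 0.3949

Iterate (Newton) starting at ψ = 0.5:
  ψ = 0.5000: g = -0.29083, g' = -0.8649 → ψ = 0.1637
  ψ = 0.1637: g = -0.04514, g' = -0.6622 → ψ = 0.0956
  ψ = 0.0956: g = -0.00004, g' = -0.6630 → ψ = 0.0955
Converged at ψ = 0.0955.
Compositions from xᵢ = zᵢ/(1+ψ(Kᵢ−1)), yᵢ = Kᵢxᵢ:
  1: x = 0.4371, y = 0.8436
  2: x = 0.1680, y = 0.0538
  3: x = 0.3949, y = 0.1027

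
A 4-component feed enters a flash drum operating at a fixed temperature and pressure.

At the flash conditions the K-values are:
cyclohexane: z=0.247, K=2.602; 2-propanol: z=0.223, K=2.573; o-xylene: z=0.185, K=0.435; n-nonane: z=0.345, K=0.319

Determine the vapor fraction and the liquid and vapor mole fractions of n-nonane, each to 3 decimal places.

Material balance + equilibrium reduce to Σ zᵢ(Kᵢ−1)/(1+ψ(Kᵢ−1)) = 0.
Feasibility: ΣzᵢKᵢ = 1.407, Σzᵢ/Kᵢ = 1.688 — both > 1, two phases present.
Newton–Raphson from ψ = 0.5:
  ψ = 0.500: g = -0.0859, g' = -0.851 → ψ = 0.399
  ψ = 0.399: g = -0.0007, g' = -0.844 → ψ = 0.398
Converged at ψ = 0.398.
Compositions from xᵢ = zᵢ/(1+ψ(Kᵢ−1)), yᵢ = Kᵢxᵢ:
  cyclohexane: x = 0.151, y = 0.392
  2-propanol: x = 0.137, y = 0.353
  o-xylene: x = 0.239, y = 0.104
  n-nonane: x = 0.473, y = 0.151

ψ = 0.398, x_n-nonane = 0.473, y_n-nonane = 0.151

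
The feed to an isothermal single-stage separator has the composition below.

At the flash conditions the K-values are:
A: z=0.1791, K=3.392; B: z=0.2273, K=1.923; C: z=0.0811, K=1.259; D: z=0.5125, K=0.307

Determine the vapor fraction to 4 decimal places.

Material balance + equilibrium reduce to Σ zᵢ(Kᵢ−1)/(1+ψ(Kᵢ−1)) = 0.
Feasibility: ΣzᵢKᵢ = 1.3040, Σzᵢ/Kᵢ = 1.9048 — both > 1, two phases present.
Newton iteration, ψ⁰ = 0.5:
  ψ = 0.5000: g = -0.18625, g' = -0.8837 → ψ = 0.2893
  ψ = 0.2893: g = -0.00586, g' = -0.8683 → ψ = 0.2825
Converged at ψ = 0.2825.

ψ = 0.2825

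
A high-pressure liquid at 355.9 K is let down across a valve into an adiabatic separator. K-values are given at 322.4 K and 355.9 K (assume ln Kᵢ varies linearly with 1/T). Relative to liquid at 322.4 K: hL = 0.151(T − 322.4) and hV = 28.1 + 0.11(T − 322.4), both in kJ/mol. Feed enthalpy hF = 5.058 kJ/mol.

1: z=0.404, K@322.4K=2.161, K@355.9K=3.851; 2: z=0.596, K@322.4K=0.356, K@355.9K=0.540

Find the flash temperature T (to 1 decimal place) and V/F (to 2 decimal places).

T = 324.8 K, V/F = 0.17

Adiabatic flash: solve Rachford–Rice at each trial T, then check hF = ψ·hV(T) + (1−ψ)·hL(T).
  T = 322.4 K: K = (2.161, 0.356), RR gives ψ = 0.114, H_out = 3.203 kJ/mol
  T = 355.9 K: K = (3.851, 0.540), RR gives ψ = 0.669, H_out = 22.944 kJ/mol
  T = 339.1 K: K = (2.924, 0.443), RR gives ψ = 0.415, H_out = 13.902 kJ/mol
  T = 330.8 K: K = (2.525, 0.398), RR gives ψ = 0.281, H_out = 9.062 kJ/mol
  T = 326.6 K: K = (2.338, 0.377), RR gives ψ = 0.203, H_out = 6.305 kJ/mol
  T = 324.5 K: K = (2.249, 0.366), RR gives ψ = 0.160, H_out = 4.806 kJ/mol
  T = 325.6 K: K = (2.295, 0.372), RR gives ψ = 0.183, H_out = 5.603 kJ/mol
Linear interpolation between T = 324.5 (H_out = 4.806) and T = 325.6 (H_out = 5.603) on hF = 5.058 gives T ≈ 324.8 K, at which ψ = 0.17.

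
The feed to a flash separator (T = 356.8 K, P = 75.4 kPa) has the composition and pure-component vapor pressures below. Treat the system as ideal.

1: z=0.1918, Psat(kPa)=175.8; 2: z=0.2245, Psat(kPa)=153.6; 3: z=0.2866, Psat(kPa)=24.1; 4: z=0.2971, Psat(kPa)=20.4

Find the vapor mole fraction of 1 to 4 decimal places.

Raoult's law: Kᵢ = Pᵢˢᵃᵗ/P = Pᵢˢᵃᵗ/75.4.
  K_1 = 175.8/75.4 = 2.331565, K_2 = 153.6/75.4 = 2.037135, K_3 = 24.1/75.4 = 0.319629, K_4 = 20.4/75.4 = 0.270557
Material balance + equilibrium reduce to Σ zᵢ(Kᵢ−1)/(1+β(Kᵢ−1)) = 0.
g(0) = ΣzᵢKᵢ − 1 = 0.0765 and g(1) = 1 − Σzᵢ/Kᵢ = -1.1872, so a root lies in (0, 1).
Newton–Raphson from β = 0.4:
  β = 0.4000: g = -0.24270, g' = -0.8310 → β = 0.1079
  β = 0.1079: g = -0.01300, g' = -0.7961 → β = 0.0916
  β = 0.0916: g = 0.00006, g' = -0.8040 → β = 0.0917
Converged at β = 0.0917.
Compositions from xᵢ = zᵢ/(1+β(Kᵢ−1)), yᵢ = Kᵢxᵢ:
  1: x = 0.1709, y = 0.3985
  2: x = 0.2050, y = 0.4176
  3: x = 0.3057, y = 0.0977
  4: x = 0.3184, y = 0.0861

y_1 = 0.3985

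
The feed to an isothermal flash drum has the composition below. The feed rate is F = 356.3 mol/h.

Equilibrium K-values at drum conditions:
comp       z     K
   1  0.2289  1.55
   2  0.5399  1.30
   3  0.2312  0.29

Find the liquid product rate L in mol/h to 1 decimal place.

Rachford–Rice: g(ψ) = Σ zᵢ(Kᵢ−1)/(1+ψ(Kᵢ−1)) = 0.
Check two-phase: ΣzᵢKᵢ = 1.1237 > 1 and Σzᵢ/Kᵢ = 1.3602 > 1, so g(0) = 0.1237 > 0 and g(1) = -0.3602 < 0.
Iterate (Newton) starting at ψ = 0.47:
  ψ = 0.4700: g = -0.00437, g' = -0.3436 → ψ = 0.4573
  ψ = 0.4573: g = -0.00004, g' = -0.3373 → ψ = 0.4572
Converged at ψ = 0.4572.
Then V = ψ·F = 0.4572·356.3 = 162.9 mol/h and L = F − V = 193.4 mol/h.

L = 193.4 mol/h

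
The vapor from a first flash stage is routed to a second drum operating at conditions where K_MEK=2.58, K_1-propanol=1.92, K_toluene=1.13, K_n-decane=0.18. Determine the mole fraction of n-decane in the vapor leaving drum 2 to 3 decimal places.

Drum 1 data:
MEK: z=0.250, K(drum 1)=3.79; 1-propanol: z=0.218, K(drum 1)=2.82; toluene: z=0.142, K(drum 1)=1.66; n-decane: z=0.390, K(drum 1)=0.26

Drum 1:
Material balance + equilibrium reduce to Σ zᵢ(Kᵢ−1)/(1+ψ₁(Kᵢ−1)) = 0.
g(0) = ΣzᵢKᵢ − 1 = 0.899 and g(1) = 1 − Σzᵢ/Kᵢ = -0.729, so a root lies in (0, 1).
Iterate (Newton) starting at ψ₁ = 0.44:
  ψ₁ = 0.440: g = 0.1781, g' = -1.122 → ψ₁ = 0.599
Converged at ψ₁ = 0.599.
Drum-1 compositions:
  MEK: x = 0.094, y = 0.355
  1-propanol: x = 0.104, y = 0.294
  toluene: x = 0.102, y = 0.169
  n-decane: x = 0.700, y = 0.182
Drum-2 feed = drum-1 vapor: z₂ = (0.3548, 0.2942, 0.1690, 0.1821).
Drum 2:
Newton–Raphson from ψ₂ = 0.65:
  ψ₂ = 0.650: g = 0.1465, g' = -0.877 → ψ₂ = 0.817
  ψ₂ = 0.817: g = -0.0333, g' = -1.376 → ψ₂ = 0.793
  ψ₂ = 0.793: g = -0.0015, g' = -1.260 → ψ₂ = 0.792
Converged at ψ₂ = 0.792.
  MEK: x = 0.158, y = 0.407
  1-propanol: x = 0.170, y = 0.327
  toluene: x = 0.153, y = 0.173
  n-decane: x = 0.519, y = 0.093

y_n-decane (drum 2) = 0.093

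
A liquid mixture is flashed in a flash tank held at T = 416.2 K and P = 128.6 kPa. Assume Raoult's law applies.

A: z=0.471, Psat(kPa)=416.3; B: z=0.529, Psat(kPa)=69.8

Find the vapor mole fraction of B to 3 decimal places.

y_B = 0.451

Raoult's law: Kᵢ = Pᵢˢᵃᵗ/P = Pᵢˢᵃᵗ/128.6.
  K_A = 416.3/128.6 = 3.23717, K_B = 69.8/128.6 = 0.54277
Material balance + equilibrium reduce to Σ zᵢ(Kᵢ−1)/(1+β(Kᵢ−1)) = 0.
Check two-phase: ΣzᵢKᵢ = 1.812 > 1 and Σzᵢ/Kᵢ = 1.120 > 1, so g(0) = 0.812 > 0 and g(1) = -0.120 < 0.
Newton–Raphson from β = 0.5:
  β = 0.500: g = 0.1838, g' = -0.711 → β = 0.758
  β = 0.758: g = 0.0204, g' = -0.583 → β = 0.793
  β = 0.793: g = 0.0001, g' = -0.578 → β = 0.794
Converged at β = 0.794.
Compositions from xᵢ = zᵢ/(1+β(Kᵢ−1)), yᵢ = Kᵢxᵢ:
  A: x = 0.170, y = 0.549
  B: x = 0.830, y = 0.451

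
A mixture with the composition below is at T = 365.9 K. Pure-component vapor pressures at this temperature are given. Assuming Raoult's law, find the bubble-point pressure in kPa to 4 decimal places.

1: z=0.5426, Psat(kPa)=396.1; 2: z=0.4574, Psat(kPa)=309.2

At the bubble point ψ → 0, so ΣzᵢKᵢ = 1 with Kᵢ = Pᵢˢᵃᵗ/P ⇒ P = ΣzᵢPᵢˢᵃᵗ.
P = 0.5426·396.1 + 0.4574·309.2 = 356.3519 kPa

Pbub = 356.3519 kPa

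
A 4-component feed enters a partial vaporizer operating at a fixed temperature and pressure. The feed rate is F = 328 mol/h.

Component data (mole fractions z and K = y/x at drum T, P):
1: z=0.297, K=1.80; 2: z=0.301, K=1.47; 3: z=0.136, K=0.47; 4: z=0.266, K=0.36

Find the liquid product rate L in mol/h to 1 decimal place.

L = 213.8 mol/h

Rachford–Rice: g(β) = Σ zᵢ(Kᵢ−1)/(1+β(Kᵢ−1)) = 0.
Check two-phase: ΣzᵢKᵢ = 1.137 > 1 and Σzᵢ/Kᵢ = 1.398 > 1, so g(0) = 0.137 > 0 and g(1) = -0.398 < 0.
Newton–Raphson from β = 0.53:
  β = 0.530: g = -0.0778, g' = -0.460 → β = 0.361
  β = 0.361: g = -0.0052, g' = -0.406 → β = 0.348
Converged at β = 0.348.
Then V = β·F = 0.3481·328 = 114.2 mol/h and L = F − V = 213.8 mol/h.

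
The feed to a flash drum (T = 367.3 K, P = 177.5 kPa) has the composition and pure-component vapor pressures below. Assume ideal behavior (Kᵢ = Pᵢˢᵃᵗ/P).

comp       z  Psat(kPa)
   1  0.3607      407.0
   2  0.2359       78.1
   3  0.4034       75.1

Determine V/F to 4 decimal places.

Raoult's law: Kᵢ = Pᵢˢᵃᵗ/P = Pᵢˢᵃᵗ/177.5.
  K_1 = 407.0/177.5 = 2.292958, K_2 = 78.1/177.5 = 0.440000, K_3 = 75.1/177.5 = 0.423099
Material balance + equilibrium reduce to Σ zᵢ(Kᵢ−1)/(1+V/F(Kᵢ−1)) = 0.
g(0) = ΣzᵢKᵢ − 1 = 0.1015 and g(1) = 1 − Σzᵢ/Kᵢ = -0.6469, so a root lies in (0, 1).
Newton–Raphson from V/F = 0.54:
  V/F = 0.5400: g = -0.25277, g' = -0.6444 → V/F = 0.1477
  V/F = 0.1477: g = -0.00684, g' = -0.6735 → V/F = 0.1376
Converged at V/F = 0.1376.

V/F = 0.1376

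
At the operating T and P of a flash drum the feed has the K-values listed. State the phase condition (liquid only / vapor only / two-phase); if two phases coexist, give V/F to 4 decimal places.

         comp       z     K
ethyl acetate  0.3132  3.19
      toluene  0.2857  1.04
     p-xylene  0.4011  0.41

two-phase, V/F = 0.5047

ΣzᵢKᵢ = 1.4607; Σzᵢ/Kᵢ = 1.3512.
Both exceed 1, so a two-phase solution exists.
Rachford–Rice: g(ψ) = Σ zᵢ(Kᵢ−1)/(1+ψ(Kᵢ−1)) = 0.
Newton–Raphson from ψ = 0.5:
  ψ = 0.5000: g = 0.00293, g' = -0.6236 → ψ = 0.5047
Converged at ψ = 0.5047.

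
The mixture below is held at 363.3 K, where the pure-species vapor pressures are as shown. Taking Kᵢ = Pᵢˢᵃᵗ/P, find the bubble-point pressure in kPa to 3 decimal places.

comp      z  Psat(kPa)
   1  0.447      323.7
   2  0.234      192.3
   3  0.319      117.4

At the bubble point ψ → 0, so ΣzᵢKᵢ = 1 with Kᵢ = Pᵢˢᵃᵗ/P ⇒ P = ΣzᵢPᵢˢᵃᵗ.
P = 0.447·323.7 + 0.234·192.3 + 0.319·117.4 = 227.143 kPa

Pbub = 227.143 kPa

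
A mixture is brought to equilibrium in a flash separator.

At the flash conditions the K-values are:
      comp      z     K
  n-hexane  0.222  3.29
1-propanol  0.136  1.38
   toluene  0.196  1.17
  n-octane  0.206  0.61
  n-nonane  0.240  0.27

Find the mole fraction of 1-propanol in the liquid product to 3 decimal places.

Material balance + equilibrium reduce to Σ zᵢ(Kᵢ−1)/(1+V/F(Kᵢ−1)) = 0.
g(0) = ΣzᵢKᵢ − 1 = 0.338 and g(1) = 1 − Σzᵢ/Kᵢ = -0.560, so a root lies in (0, 1).
Newton–Raphson from V/F = 0.41:
  V/F = 0.410: g = -0.0076, g' = -0.634 → V/F = 0.398
Converged at V/F = 0.398.
Compositions from xᵢ = zᵢ/(1+V/F(Kᵢ−1)), yᵢ = Kᵢxᵢ:
  n-hexane: x = 0.116, y = 0.382
  1-propanol: x = 0.118, y = 0.163
  toluene: x = 0.184, y = 0.215
  n-octane: x = 0.244, y = 0.149
  n-nonane: x = 0.338, y = 0.091

x_1-propanol = 0.118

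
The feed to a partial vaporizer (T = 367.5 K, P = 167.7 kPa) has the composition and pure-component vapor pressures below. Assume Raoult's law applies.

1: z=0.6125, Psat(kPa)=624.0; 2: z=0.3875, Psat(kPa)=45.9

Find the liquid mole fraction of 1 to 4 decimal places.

x_1 = 0.2107

Raoult's law: Kᵢ = Pᵢˢᵃᵗ/P = Pᵢˢᵃᵗ/167.7.
  K_1 = 624.0/167.7 = 3.720930, K_2 = 45.9/167.7 = 0.273703
Rachford–Rice: g(ψ) = Σ zᵢ(Kᵢ−1)/(1+ψ(Kᵢ−1)) = 0.
Feasibility: ΣzᵢKᵢ = 2.3851, Σzᵢ/Kᵢ = 1.5804 — both > 1, two phases present.
Iterate (Newton) starting at ψ = 0.5:
  ψ = 0.5000: g = 0.26411, g' = -1.3178 → ψ = 0.7004
  ψ = 0.7004: g = 0.00068, g' = -1.3839 → ψ = 0.7009
Converged at ψ = 0.7009.
Compositions from xᵢ = zᵢ/(1+ψ(Kᵢ−1)), yᵢ = Kᵢxᵢ:
  1: x = 0.2107, y = 0.7840
  2: x = 0.7893, y = 0.2160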